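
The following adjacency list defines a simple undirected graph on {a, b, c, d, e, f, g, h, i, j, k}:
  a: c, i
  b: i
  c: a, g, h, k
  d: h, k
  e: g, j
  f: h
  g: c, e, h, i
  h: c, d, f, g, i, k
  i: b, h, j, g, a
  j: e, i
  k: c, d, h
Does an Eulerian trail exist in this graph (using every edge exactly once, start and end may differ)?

Degrees: a:2, b:1, c:4, d:2, e:2, f:1, g:4, h:6, i:5, j:2, k:3
Odd-degree vertices: b, f, i, k (4 total).
With 4 odd-degree vertices (more than two), no single trail can use every edge.

No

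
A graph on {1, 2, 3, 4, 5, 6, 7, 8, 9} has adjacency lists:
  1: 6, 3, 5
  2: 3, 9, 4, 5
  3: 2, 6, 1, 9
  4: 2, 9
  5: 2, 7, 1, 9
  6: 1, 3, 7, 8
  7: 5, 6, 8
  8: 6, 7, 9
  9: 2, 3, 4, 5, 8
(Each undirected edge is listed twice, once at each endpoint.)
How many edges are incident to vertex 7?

Neighbors of 7: 5, 6, 8.

3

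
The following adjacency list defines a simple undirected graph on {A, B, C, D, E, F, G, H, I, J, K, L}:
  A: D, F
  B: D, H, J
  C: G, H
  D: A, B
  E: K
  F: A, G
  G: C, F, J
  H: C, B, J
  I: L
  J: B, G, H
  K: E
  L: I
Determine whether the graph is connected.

Component: {E, K}
Component: {I, L}
Component: {A, B, C, D, F, G, H, J}
There are 3 separate components, so the graph is not connected.

No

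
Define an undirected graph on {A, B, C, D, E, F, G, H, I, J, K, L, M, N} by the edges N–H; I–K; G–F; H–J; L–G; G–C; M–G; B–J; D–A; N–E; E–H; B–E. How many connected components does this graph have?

4

Component: {A, D}
Component: {I, K}
Component: {B, E, H, J, N}
Component: {C, F, G, L, M}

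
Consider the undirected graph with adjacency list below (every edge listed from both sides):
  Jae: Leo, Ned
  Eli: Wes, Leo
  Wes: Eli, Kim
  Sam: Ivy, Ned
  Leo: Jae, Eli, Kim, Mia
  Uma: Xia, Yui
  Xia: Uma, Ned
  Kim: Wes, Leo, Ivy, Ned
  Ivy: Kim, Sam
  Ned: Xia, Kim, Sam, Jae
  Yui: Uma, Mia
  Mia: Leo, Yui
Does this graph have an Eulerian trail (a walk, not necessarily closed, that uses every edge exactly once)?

Yes

Degrees: Jae:2, Eli:2, Wes:2, Sam:2, Leo:4, Uma:2, Xia:2, Kim:4, Ivy:2, Ned:4, Yui:2, Mia:2
Odd-degree vertices: none (0 total).
The non-isolated vertices are connected and exactly 0 have odd degree, so an Eulerian trail exists.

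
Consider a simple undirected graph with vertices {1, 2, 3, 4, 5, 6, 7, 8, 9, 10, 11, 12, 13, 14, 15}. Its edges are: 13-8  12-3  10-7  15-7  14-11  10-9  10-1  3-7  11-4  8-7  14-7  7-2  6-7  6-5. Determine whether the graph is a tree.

|V| = 15, |E| = 14.
Connected and |E| = |V| - 1, which characterizes a tree.

Yes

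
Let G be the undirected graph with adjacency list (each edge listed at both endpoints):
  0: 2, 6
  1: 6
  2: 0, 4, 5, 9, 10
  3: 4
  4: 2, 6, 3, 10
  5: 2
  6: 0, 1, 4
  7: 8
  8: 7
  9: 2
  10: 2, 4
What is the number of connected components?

Component: {7, 8}
Component: {0, 1, 2, 3, 4, 5, 6, 9, 10}

2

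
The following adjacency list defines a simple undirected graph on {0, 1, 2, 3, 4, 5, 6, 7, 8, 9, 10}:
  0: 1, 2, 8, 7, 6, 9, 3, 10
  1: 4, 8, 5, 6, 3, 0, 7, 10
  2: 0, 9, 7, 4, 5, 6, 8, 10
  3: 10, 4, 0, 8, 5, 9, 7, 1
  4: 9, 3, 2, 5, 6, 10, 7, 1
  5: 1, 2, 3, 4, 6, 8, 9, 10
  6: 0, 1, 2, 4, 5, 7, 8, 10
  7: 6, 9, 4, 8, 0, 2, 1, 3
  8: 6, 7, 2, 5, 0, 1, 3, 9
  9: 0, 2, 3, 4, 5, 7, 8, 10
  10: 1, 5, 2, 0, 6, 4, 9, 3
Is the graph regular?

Degrees: 0:8, 1:8, 2:8, 3:8, 4:8, 5:8, 6:8, 7:8, 8:8, 9:8, 10:8
Every vertex has degree 8, so the graph is 8-regular.

Yes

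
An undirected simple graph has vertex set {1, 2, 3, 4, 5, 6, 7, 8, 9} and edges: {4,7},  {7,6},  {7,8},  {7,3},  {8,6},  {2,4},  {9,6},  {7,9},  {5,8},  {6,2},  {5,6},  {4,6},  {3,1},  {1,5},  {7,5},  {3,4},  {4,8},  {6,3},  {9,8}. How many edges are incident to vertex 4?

Neighbors of 4: 2, 3, 6, 7, 8.

5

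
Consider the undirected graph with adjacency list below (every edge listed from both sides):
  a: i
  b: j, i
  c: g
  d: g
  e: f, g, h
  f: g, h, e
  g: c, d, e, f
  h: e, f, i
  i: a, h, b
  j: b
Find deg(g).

Neighbors of g: c, d, e, f.

4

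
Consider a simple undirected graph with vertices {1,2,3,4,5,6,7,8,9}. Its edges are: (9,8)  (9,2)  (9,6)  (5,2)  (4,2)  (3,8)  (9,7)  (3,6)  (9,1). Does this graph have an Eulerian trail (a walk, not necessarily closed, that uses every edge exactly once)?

No

Degrees: 1:1, 2:3, 3:2, 4:1, 5:1, 6:2, 7:1, 8:2, 9:5
Odd-degree vertices: 1, 2, 4, 5, 7, 9 (6 total).
With 6 odd-degree vertices (more than two), no single trail can use every edge.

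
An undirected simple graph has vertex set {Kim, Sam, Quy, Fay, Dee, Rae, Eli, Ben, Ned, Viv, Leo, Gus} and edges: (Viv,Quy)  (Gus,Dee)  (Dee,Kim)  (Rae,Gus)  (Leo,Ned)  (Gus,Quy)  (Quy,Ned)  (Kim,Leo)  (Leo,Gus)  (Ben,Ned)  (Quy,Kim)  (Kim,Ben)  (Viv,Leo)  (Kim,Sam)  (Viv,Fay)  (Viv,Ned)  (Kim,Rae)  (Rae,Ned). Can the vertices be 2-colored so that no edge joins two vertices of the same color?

The cycle Leo-Viv-Ned-Leo has length 3, which is odd, so the graph is not bipartite.

No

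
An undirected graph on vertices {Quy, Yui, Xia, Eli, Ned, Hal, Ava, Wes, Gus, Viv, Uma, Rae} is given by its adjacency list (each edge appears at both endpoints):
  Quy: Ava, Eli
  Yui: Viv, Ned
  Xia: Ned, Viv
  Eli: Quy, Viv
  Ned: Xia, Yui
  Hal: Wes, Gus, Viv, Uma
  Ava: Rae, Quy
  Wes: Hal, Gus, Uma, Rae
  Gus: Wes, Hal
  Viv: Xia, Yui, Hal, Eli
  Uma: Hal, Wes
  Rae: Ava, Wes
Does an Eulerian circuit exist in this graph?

Degrees: Quy:2, Yui:2, Xia:2, Eli:2, Ned:2, Hal:4, Ava:2, Wes:4, Gus:2, Viv:4, Uma:2, Rae:2
All degrees are even and the non-isolated vertices are connected — an Eulerian circuit exists.

Yes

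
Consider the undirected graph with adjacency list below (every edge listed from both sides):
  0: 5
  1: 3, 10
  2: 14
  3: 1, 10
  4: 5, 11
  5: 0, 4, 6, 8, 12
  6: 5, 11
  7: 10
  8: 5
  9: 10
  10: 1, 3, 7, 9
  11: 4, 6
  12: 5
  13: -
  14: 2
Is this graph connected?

No

Component: {13}
Component: {2, 14}
Component: {1, 3, 7, 9, 10}
Component: {0, 4, 5, 6, 8, 11, 12}
No edge joins these 4 groups, so the graph is disconnected.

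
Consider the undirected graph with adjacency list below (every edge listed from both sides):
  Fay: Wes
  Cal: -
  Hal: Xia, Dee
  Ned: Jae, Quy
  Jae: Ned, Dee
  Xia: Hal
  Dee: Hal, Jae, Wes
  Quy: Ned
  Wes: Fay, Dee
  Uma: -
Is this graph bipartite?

Yes

A valid 2-coloring puts {Cal, Hal, Jae, Quy, Wes, Uma} on one side and {Fay, Ned, Xia, Dee} on the other; every edge crosses between the two sides.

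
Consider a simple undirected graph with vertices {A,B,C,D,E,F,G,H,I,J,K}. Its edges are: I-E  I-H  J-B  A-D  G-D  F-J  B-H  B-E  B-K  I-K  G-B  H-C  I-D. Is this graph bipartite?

The cycle I-D-G-B-K-I has length 5, which is odd, so the graph is not bipartite.

No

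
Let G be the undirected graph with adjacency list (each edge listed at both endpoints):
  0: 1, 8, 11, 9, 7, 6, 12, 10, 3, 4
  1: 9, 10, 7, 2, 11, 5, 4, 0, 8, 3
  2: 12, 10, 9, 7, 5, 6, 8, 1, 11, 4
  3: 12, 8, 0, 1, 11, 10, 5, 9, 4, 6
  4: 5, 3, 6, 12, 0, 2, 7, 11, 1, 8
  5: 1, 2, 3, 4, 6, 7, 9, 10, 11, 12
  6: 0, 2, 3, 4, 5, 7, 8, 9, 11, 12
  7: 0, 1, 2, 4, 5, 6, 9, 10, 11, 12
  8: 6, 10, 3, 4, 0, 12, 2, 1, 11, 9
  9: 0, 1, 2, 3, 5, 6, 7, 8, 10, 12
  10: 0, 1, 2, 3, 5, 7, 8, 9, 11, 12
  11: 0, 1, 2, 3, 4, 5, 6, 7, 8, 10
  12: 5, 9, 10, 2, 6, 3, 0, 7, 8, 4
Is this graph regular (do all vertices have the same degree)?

Yes

Degrees: 0:10, 1:10, 2:10, 3:10, 4:10, 5:10, 6:10, 7:10, 8:10, 9:10, 10:10, 11:10, 12:10
All degrees equal 10; the graph is regular.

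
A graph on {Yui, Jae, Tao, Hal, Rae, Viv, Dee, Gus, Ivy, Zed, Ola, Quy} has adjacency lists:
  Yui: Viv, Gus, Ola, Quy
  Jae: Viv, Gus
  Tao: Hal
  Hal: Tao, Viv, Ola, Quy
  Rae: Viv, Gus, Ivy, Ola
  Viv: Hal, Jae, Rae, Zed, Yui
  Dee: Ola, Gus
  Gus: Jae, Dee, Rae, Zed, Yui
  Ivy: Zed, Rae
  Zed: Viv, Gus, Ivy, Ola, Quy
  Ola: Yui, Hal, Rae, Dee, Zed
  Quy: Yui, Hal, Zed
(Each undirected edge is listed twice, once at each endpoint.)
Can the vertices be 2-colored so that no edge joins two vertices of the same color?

Partition the vertices as {Tao, Viv, Gus, Ivy, Ola, Quy} vs {Yui, Jae, Hal, Rae, Dee, Zed}. Each listed edge has one endpoint in each part, so the graph is bipartite.

Yes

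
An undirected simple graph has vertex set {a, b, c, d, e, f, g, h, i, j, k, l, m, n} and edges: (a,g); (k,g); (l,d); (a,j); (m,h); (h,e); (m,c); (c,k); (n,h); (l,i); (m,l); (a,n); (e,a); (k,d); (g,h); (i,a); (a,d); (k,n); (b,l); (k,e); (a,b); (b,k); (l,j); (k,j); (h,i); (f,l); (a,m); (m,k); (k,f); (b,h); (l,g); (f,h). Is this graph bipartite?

The cycle k-c-m-k has length 3, which is odd, so the graph is not bipartite.

No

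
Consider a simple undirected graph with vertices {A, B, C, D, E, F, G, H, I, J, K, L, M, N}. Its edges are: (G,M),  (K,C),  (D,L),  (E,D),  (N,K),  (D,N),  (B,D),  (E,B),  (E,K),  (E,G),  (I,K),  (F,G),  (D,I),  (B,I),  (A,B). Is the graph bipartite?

No

The cycle E-B-D-E has length 3, which is odd, so the graph is not bipartite.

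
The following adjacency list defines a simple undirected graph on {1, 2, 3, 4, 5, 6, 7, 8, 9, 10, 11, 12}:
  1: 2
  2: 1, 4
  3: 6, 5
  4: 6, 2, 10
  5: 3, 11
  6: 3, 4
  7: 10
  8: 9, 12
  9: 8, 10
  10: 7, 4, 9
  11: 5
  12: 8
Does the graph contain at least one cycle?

The graph has 12 vertices, 11 edges, and 1 connected component.
Since 11 = 12 - 1, the graph is a forest and contains no cycle.

No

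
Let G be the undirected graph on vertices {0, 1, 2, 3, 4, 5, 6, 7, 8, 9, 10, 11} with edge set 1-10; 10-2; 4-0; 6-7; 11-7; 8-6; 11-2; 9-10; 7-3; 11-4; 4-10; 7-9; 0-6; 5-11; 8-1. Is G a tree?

No

The graph has 12 vertices and 15 edges.
A tree on 12 vertices has exactly 11 edges; this graph has 15, so it contains a cycle and is not a tree.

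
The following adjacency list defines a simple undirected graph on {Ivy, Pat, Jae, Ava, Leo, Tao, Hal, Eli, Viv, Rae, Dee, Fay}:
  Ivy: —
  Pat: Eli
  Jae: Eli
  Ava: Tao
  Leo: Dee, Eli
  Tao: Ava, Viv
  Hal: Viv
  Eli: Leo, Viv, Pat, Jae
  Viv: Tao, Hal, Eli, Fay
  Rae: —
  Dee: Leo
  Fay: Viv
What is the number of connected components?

Component: {Ivy}
Component: {Rae}
Component: {Pat, Jae, Ava, Leo, Tao, Hal, Eli, Viv, Dee, Fay}

3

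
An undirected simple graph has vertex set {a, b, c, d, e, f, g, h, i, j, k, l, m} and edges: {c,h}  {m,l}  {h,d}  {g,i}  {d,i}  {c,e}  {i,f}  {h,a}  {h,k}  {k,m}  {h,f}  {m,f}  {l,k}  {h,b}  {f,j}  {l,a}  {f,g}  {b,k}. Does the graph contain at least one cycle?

|V| = 13, |E| = 18, number of components = 1.
One cycle is h-f-m-k-h.

Yes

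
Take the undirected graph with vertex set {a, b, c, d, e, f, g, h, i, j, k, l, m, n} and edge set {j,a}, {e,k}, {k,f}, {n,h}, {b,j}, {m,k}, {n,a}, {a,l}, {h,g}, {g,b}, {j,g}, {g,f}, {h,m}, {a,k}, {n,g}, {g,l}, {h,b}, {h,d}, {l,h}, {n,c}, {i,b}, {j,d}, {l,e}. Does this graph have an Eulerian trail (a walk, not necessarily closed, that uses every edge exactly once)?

Degrees: a:4, b:4, c:1, d:2, e:2, f:2, g:6, h:6, i:1, j:4, k:4, l:4, m:2, n:4
Odd-degree vertices: c, i (2 total).
The non-isolated vertices are connected and exactly 2 have odd degree, so an Eulerian trail exists (from c to i).

Yes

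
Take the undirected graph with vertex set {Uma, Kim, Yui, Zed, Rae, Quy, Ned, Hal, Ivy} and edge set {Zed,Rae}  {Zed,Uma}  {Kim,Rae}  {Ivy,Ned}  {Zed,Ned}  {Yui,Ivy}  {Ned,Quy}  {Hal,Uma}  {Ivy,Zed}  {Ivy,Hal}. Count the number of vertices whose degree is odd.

4

Degrees: Uma:2, Kim:1, Yui:1, Zed:4, Rae:2, Quy:1, Ned:3, Hal:2, Ivy:4
Odd-degree vertices: Kim, Yui, Quy, Ned.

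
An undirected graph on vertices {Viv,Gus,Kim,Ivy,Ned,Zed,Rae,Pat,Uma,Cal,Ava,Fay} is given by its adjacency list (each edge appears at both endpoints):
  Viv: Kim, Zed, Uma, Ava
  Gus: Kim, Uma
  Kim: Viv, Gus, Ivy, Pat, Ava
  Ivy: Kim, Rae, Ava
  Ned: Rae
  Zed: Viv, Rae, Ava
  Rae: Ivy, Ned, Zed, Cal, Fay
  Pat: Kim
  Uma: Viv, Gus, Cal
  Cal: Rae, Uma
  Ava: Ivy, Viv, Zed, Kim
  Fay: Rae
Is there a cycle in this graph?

Yes

The graph has 12 vertices, 17 edges, and 1 connected component.
Since 17 > 12 - 1, a cycle must exist; for instance Kim-Ivy-Rae-Cal-Uma-Gus-Kim.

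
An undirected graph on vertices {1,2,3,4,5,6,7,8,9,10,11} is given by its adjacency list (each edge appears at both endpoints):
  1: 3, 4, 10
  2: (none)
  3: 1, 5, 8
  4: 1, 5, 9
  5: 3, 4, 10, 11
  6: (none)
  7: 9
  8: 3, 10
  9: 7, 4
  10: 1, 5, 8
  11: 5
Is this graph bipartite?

Yes

Color {2, 3, 4, 6, 7, 10, 11} black and {1, 5, 8, 9} white. No edge joins two same-colored vertices, so the graph is bipartite.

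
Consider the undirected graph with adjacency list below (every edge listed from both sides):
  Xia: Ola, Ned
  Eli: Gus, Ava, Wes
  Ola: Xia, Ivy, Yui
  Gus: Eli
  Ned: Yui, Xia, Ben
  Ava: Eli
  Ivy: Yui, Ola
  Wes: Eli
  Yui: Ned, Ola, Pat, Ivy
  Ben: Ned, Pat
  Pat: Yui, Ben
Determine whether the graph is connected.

Component: {Eli, Gus, Ava, Wes}
Component: {Xia, Ola, Ned, Ivy, Yui, Ben, Pat}
No edge joins these 2 groups, so the graph is disconnected.

No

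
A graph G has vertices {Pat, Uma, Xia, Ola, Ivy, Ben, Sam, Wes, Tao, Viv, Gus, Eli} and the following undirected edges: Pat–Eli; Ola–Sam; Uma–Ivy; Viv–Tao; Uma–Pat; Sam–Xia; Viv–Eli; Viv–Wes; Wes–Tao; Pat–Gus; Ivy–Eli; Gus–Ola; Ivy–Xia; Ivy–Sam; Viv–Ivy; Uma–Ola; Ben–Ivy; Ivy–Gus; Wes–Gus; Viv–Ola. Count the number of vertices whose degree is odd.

8

Degrees: Pat:3, Uma:3, Xia:2, Ola:4, Ivy:7, Ben:1, Sam:3, Wes:3, Tao:2, Viv:5, Gus:4, Eli:3
Odd-degree vertices: Pat, Uma, Ivy, Ben, Sam, Wes, Viv, Eli.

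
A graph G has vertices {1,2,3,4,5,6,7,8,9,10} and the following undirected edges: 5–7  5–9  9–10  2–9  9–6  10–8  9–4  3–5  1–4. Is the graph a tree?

Yes

The graph has 10 vertices and 9 edges.
Connected and |E| = |V| - 1, which characterizes a tree.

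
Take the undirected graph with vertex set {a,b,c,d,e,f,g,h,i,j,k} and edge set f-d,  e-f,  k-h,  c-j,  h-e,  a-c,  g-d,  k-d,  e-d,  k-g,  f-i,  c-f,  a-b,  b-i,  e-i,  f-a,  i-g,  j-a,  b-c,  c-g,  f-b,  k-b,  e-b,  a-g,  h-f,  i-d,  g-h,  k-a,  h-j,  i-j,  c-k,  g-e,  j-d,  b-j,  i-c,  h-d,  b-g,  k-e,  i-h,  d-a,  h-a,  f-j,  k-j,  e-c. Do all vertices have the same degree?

Yes

Degrees: a:8, b:8, c:8, d:8, e:8, f:8, g:8, h:8, i:8, j:8, k:8
All degrees equal 8; the graph is regular.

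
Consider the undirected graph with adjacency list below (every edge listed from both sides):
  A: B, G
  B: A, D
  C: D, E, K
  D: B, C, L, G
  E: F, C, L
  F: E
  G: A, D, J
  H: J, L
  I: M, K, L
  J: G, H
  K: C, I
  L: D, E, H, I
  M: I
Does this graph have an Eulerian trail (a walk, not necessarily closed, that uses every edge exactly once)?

No

Degrees: A:2, B:2, C:3, D:4, E:3, F:1, G:3, H:2, I:3, J:2, K:2, L:4, M:1
Odd-degree vertices: C, E, F, G, I, M (6 total).
An Eulerian trail requires 0 or 2 odd-degree vertices; here there are 6.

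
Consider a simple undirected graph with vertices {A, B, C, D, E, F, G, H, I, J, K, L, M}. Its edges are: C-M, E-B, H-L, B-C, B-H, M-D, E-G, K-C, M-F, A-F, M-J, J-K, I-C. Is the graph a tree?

No

The graph has 13 vertices and 13 edges.
A tree on 13 vertices has exactly 12 edges; this graph has 13, so it contains a cycle and is not a tree.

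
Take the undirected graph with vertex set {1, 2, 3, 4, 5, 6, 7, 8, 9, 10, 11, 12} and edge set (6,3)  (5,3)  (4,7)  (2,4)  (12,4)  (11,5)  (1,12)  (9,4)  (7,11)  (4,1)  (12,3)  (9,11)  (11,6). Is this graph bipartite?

The cycle 1-4-12-1 has length 3, which is odd, so the graph is not bipartite.

No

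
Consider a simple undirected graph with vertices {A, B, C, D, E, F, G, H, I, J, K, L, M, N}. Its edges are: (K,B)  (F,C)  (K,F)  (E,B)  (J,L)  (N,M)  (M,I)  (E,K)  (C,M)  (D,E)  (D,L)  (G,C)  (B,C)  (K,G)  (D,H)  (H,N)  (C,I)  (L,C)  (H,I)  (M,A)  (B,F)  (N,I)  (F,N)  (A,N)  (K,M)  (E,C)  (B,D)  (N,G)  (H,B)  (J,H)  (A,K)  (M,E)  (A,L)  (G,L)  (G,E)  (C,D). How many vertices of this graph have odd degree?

Degrees: A:4, B:6, C:8, D:5, E:6, F:4, G:5, H:5, I:4, J:2, K:6, L:5, M:6, N:6
Odd-degree vertices: D, G, H, L.

4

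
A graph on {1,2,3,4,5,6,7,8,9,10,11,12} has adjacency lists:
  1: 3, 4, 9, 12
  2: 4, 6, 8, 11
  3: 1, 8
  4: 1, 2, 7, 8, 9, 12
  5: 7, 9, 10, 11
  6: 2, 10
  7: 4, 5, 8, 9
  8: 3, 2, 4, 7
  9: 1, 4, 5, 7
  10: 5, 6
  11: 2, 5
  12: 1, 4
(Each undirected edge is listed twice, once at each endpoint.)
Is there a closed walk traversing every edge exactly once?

Yes

Degrees: 1:4, 2:4, 3:2, 4:6, 5:4, 6:2, 7:4, 8:4, 9:4, 10:2, 11:2, 12:2
All degrees are even and the non-isolated vertices are connected — an Eulerian circuit exists.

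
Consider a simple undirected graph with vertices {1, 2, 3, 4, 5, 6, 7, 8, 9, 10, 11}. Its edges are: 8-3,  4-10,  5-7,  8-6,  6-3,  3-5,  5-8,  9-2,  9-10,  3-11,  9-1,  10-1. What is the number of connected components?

Component: {1, 2, 4, 9, 10}
Component: {3, 5, 6, 7, 8, 11}

2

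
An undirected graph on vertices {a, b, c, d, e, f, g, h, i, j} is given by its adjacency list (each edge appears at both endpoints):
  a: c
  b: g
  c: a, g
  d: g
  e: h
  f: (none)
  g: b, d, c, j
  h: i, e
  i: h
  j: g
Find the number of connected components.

3

Component: {f}
Component: {e, h, i}
Component: {a, b, c, d, g, j}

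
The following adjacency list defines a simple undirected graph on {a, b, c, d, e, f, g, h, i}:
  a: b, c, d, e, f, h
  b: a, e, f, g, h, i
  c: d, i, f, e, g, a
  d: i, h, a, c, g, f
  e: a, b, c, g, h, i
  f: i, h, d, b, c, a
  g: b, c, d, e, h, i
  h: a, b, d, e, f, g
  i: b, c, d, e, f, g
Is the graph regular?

Yes

Degrees: a:6, b:6, c:6, d:6, e:6, f:6, g:6, h:6, i:6
All degrees equal 6; the graph is regular.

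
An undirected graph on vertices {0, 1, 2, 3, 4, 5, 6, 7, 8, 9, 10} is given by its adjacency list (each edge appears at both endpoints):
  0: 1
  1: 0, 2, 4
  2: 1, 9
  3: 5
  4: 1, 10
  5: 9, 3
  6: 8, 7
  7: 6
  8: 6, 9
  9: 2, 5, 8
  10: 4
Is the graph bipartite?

A valid 2-coloring puts {1, 3, 6, 9, 10} on one side and {0, 2, 4, 5, 7, 8} on the other; every edge crosses between the two sides.

Yes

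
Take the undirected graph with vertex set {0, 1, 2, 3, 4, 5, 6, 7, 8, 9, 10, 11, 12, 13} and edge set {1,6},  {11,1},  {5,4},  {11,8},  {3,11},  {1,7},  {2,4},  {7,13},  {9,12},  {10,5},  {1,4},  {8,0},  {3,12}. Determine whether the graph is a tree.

|V| = 14, |E| = 13.
It is connected with exactly 13 edges, hence acyclic — it is a tree.

Yes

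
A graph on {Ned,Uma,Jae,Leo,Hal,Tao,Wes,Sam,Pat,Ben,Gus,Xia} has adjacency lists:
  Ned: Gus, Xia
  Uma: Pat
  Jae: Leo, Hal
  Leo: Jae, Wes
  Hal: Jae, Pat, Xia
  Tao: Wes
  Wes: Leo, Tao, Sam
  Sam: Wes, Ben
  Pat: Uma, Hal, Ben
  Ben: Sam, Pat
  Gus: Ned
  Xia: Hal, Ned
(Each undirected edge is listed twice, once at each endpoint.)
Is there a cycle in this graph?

The graph has 12 vertices, 12 edges, and 1 connected component.
Since 12 > 12 - 1, a cycle must exist; for instance Hal-Pat-Ben-Sam-Wes-Leo-Jae-Hal.

Yes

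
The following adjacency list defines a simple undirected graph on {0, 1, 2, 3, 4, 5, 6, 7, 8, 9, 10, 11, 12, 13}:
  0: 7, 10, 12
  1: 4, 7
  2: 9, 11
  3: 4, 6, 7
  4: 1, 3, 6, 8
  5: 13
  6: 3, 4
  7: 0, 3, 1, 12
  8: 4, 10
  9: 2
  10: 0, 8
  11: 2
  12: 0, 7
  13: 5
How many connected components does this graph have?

Component: {5, 13}
Component: {2, 9, 11}
Component: {0, 1, 3, 4, 6, 7, 8, 10, 12}

3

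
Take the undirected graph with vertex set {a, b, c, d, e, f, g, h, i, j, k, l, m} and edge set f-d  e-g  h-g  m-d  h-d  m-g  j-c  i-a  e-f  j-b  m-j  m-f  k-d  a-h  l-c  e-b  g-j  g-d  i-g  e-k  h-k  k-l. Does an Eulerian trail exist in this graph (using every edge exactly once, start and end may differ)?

Degrees: a:2, b:2, c:2, d:5, e:4, f:3, g:6, h:4, i:2, j:4, k:4, l:2, m:4
Odd-degree vertices: d, f (2 total).
The non-isolated vertices are connected and exactly 2 have odd degree, so an Eulerian trail exists (from d to f).

Yes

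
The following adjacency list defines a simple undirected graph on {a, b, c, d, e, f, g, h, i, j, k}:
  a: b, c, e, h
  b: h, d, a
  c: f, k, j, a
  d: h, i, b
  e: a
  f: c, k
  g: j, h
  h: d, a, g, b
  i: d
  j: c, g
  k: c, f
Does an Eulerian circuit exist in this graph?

Degrees: a:4, b:3, c:4, d:3, e:1, f:2, g:2, h:4, i:1, j:2, k:2
b, d, e, i have odd degree; an Eulerian circuit needs every degree to be even, so none exists.

No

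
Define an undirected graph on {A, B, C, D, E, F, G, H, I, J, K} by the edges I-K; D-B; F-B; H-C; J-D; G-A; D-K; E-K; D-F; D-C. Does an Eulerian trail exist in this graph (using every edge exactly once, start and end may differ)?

Degrees: A:1, B:2, C:2, D:5, E:1, F:2, G:1, H:1, I:1, J:1, K:3
Odd-degree vertices: A, D, E, G, H, I, J, K (8 total).
With 8 odd-degree vertices (more than two), no single trail can use every edge.

No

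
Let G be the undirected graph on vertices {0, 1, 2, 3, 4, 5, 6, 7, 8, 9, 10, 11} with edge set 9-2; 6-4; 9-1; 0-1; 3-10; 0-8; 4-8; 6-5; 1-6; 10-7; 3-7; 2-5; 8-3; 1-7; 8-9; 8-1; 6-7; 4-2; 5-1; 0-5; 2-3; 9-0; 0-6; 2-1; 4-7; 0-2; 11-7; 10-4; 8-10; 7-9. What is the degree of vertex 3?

Neighbors of 3: 2, 7, 8, 10.

4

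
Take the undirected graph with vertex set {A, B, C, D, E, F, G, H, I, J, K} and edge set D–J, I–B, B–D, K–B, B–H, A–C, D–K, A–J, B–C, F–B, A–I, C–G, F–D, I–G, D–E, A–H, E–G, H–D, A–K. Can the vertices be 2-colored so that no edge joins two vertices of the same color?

D-B-K-D is an odd cycle (length 3), and a bipartite graph can contain only even cycles.

No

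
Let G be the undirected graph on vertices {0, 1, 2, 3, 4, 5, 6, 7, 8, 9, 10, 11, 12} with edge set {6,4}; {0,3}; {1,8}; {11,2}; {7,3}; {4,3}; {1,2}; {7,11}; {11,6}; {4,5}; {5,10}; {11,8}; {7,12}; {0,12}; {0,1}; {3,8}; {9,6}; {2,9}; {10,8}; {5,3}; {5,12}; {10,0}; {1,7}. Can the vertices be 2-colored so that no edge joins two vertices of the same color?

5-4-3-5 is an odd cycle (length 3), and a bipartite graph can contain only even cycles.

No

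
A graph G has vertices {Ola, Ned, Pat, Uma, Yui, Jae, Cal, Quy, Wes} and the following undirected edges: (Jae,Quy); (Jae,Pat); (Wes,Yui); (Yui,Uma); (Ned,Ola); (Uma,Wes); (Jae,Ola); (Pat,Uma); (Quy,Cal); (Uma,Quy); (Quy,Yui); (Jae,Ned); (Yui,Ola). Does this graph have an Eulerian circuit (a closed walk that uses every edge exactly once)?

No

Degrees: Ola:3, Ned:2, Pat:2, Uma:4, Yui:4, Jae:4, Cal:1, Quy:4, Wes:2
Vertices with odd degree: Ola, Cal. An Eulerian circuit requires all degrees even.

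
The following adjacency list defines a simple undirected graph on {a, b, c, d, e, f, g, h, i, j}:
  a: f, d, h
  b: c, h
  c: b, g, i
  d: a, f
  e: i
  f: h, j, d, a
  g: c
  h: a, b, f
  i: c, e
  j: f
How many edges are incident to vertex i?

2

Neighbors of i: c, e.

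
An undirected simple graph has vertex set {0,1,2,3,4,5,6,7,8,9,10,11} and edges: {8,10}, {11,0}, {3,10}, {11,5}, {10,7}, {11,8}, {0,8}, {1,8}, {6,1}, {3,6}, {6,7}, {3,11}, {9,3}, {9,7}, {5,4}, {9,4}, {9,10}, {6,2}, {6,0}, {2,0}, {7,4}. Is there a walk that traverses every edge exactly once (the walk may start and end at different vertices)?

Yes

Degrees: 0:4, 1:2, 2:2, 3:4, 4:3, 5:2, 6:5, 7:4, 8:4, 9:4, 10:4, 11:4
Odd-degree vertices: 4, 6 (2 total).
With 2 odd-degree vertices and all edges in one connected piece, an Eulerian trail exists (from 4 to 6).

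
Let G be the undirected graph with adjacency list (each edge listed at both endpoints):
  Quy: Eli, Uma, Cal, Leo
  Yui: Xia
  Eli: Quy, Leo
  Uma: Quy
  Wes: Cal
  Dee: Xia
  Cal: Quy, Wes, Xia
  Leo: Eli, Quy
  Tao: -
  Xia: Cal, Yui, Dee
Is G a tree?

No

The graph has 10 vertices and 9 edges.
It is not connected, so it is not a tree.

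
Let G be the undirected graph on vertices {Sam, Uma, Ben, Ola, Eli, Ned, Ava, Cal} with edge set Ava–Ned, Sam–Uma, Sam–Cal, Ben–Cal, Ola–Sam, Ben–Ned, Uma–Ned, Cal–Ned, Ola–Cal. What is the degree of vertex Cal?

4

Neighbors of Cal: Sam, Ben, Ola, Ned.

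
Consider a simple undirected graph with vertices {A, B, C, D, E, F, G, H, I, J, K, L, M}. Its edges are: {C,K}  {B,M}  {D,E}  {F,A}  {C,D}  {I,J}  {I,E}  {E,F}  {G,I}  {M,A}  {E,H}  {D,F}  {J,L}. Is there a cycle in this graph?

The graph has 13 vertices, 13 edges, and 1 connected component.
One cycle is F-D-E-F.

Yes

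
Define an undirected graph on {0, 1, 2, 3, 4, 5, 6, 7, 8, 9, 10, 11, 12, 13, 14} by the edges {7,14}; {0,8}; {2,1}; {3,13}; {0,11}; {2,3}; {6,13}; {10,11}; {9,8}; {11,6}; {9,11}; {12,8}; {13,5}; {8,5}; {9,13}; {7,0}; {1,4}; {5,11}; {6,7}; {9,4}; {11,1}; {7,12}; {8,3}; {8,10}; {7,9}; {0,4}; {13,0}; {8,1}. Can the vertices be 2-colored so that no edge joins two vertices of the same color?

A valid 2-coloring puts {2, 4, 7, 8, 11, 13} on one side and {0, 1, 3, 5, 6, 9, 10, 12, 14} on the other; every edge crosses between the two sides.

Yes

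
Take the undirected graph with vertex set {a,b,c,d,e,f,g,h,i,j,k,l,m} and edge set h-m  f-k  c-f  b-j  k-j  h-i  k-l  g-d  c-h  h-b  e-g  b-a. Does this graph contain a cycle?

|V| = 13, |E| = 12, number of components = 2.
Since 12 > 13 - 2, a cycle must exist; for instance b-h-c-f-k-j-b.

Yes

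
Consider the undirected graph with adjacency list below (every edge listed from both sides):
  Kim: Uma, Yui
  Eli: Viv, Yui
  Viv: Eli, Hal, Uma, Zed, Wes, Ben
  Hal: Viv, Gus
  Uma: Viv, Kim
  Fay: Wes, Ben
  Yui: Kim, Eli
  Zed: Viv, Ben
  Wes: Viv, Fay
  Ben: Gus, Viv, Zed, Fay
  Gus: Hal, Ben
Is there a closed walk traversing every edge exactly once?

Yes

Degrees: Kim:2, Eli:2, Viv:6, Hal:2, Uma:2, Fay:2, Yui:2, Zed:2, Wes:2, Ben:4, Gus:2
Every vertex has even degree and the edges form a single connected piece, so an Eulerian circuit exists.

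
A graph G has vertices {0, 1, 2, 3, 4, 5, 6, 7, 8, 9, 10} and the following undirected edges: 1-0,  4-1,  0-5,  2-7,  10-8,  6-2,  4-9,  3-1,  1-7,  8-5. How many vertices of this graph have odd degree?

Degrees: 0:2, 1:4, 2:2, 3:1, 4:2, 5:2, 6:1, 7:2, 8:2, 9:1, 10:1
Odd-degree vertices: 3, 6, 9, 10.

4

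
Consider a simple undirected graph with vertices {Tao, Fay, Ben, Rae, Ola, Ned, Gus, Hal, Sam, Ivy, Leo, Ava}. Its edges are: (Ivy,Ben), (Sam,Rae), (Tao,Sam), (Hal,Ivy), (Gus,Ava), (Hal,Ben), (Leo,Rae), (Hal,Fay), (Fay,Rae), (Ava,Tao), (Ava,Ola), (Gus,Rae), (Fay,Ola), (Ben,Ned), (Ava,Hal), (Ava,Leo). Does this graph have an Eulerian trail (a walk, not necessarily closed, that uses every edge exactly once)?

Degrees: Tao:2, Fay:3, Ben:3, Rae:4, Ola:2, Ned:1, Gus:2, Hal:4, Sam:2, Ivy:2, Leo:2, Ava:5
Odd-degree vertices: Fay, Ben, Ned, Ava (4 total).
An Eulerian trail requires 0 or 2 odd-degree vertices; here there are 4.

No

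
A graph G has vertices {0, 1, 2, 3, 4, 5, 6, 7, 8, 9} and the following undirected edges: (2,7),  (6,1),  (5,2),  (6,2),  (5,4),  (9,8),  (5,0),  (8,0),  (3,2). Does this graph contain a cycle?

No

The graph has 10 vertices, 9 edges, and 1 connected component.
Since 9 = 10 - 1, the graph is a forest and contains no cycle.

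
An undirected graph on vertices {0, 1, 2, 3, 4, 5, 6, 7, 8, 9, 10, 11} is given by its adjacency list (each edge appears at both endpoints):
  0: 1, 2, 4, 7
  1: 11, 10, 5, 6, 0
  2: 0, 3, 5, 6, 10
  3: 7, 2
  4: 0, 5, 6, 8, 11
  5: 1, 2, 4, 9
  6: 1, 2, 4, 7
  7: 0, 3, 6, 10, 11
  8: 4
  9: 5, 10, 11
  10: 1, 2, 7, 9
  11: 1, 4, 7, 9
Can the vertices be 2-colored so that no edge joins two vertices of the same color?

Partition the vertices as {1, 2, 4, 7, 9} vs {0, 3, 5, 6, 8, 10, 11}. Each listed edge has one endpoint in each part, so the graph is bipartite.

Yes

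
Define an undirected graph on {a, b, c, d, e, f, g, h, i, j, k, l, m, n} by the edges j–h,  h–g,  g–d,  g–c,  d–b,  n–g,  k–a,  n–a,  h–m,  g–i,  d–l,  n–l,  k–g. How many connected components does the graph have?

Component: {e}
Component: {f}
Component: {a, b, c, d, g, h, i, j, k, l, m, n}

3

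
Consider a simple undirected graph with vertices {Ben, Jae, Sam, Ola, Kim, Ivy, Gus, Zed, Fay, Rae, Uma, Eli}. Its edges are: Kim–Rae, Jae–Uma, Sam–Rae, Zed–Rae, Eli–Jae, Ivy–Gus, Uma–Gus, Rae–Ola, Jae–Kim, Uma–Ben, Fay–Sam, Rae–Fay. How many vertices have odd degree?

8

Degrees: Ben:1, Jae:3, Sam:2, Ola:1, Kim:2, Ivy:1, Gus:2, Zed:1, Fay:2, Rae:5, Uma:3, Eli:1
Odd-degree vertices: Ben, Jae, Ola, Ivy, Zed, Rae, Uma, Eli.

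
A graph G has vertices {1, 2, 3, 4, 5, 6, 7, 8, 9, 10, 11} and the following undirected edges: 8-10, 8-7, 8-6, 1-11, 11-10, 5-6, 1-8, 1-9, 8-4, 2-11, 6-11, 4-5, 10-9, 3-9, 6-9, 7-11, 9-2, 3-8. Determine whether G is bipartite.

Yes

Color {5, 8, 9, 11} black and {1, 2, 3, 4, 6, 7, 10} white. No edge joins two same-colored vertices, so the graph is bipartite.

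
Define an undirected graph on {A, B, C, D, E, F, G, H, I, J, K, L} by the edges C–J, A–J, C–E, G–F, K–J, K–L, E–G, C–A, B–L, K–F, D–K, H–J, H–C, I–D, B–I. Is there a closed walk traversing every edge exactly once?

Degrees: A:2, B:2, C:4, D:2, E:2, F:2, G:2, H:2, I:2, J:4, K:4, L:2
Every vertex has even degree and the edges form a single connected piece, so an Eulerian circuit exists.

Yes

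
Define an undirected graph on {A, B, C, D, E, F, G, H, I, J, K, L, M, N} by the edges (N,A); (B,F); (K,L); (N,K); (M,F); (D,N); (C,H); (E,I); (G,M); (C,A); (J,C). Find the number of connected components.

3

Component: {E, I}
Component: {B, F, G, M}
Component: {A, C, D, H, J, K, L, N}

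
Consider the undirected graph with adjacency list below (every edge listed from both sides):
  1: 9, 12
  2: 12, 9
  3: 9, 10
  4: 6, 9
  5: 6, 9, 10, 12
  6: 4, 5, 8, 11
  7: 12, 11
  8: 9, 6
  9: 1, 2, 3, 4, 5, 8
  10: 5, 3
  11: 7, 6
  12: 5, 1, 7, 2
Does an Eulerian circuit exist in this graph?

Yes

Degrees: 1:2, 2:2, 3:2, 4:2, 5:4, 6:4, 7:2, 8:2, 9:6, 10:2, 11:2, 12:4
All degrees are even and the non-isolated vertices are connected — an Eulerian circuit exists.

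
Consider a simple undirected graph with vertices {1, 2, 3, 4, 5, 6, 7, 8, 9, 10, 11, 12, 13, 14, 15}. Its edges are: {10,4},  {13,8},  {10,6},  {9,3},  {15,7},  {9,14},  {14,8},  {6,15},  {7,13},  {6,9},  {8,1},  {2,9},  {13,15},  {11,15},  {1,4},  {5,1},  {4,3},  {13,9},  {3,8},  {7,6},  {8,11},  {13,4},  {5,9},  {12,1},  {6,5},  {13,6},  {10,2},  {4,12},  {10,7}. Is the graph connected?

Yes

Starting from 1 and exploring outward reaches every vertex (1, 5, 12, 8, 4, 9, 6, 13, 14, 11, 3, 10, 2, 15, 7); the graph is connected.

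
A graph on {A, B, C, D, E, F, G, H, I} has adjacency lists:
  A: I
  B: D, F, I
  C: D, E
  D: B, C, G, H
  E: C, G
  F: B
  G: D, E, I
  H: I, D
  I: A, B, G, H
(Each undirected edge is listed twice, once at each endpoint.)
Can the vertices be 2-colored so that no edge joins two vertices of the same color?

Yes

Partition the vertices as {D, E, F, I} vs {A, B, C, G, H}. Each listed edge has one endpoint in each part, so the graph is bipartite.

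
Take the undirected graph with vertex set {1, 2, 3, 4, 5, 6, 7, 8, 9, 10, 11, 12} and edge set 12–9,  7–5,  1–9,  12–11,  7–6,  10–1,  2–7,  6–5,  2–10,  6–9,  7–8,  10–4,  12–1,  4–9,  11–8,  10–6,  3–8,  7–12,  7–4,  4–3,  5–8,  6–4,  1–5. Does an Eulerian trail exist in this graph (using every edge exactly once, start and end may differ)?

Yes

Degrees: 1:4, 2:2, 3:2, 4:5, 5:4, 6:5, 7:6, 8:4, 9:4, 10:4, 11:2, 12:4
Odd-degree vertices: 4, 6 (2 total).
The non-isolated vertices are connected and exactly 2 have odd degree, so an Eulerian trail exists (from 4 to 6).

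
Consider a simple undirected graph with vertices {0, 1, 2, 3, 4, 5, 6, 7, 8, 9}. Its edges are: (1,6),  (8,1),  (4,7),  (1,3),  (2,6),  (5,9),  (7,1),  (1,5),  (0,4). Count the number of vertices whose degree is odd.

6

Degrees: 0:1, 1:5, 2:1, 3:1, 4:2, 5:2, 6:2, 7:2, 8:1, 9:1
Odd-degree vertices: 0, 1, 2, 3, 8, 9.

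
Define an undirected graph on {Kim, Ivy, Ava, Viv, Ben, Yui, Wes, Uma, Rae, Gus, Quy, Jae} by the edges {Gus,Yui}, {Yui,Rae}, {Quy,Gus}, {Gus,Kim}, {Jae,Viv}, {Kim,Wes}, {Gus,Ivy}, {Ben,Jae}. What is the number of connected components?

Component: {Ava}
Component: {Uma}
Component: {Viv, Ben, Jae}
Component: {Kim, Ivy, Yui, Wes, Rae, Gus, Quy}

4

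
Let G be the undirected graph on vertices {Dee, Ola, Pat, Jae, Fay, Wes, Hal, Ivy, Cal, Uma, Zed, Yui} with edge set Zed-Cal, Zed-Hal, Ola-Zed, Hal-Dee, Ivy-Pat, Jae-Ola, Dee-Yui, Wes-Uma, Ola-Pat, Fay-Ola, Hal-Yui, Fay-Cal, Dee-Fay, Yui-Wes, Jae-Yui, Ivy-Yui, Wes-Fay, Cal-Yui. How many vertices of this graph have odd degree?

6

Degrees: Dee:3, Ola:4, Pat:2, Jae:2, Fay:4, Wes:3, Hal:3, Ivy:2, Cal:3, Uma:1, Zed:3, Yui:6
Odd-degree vertices: Dee, Wes, Hal, Cal, Uma, Zed.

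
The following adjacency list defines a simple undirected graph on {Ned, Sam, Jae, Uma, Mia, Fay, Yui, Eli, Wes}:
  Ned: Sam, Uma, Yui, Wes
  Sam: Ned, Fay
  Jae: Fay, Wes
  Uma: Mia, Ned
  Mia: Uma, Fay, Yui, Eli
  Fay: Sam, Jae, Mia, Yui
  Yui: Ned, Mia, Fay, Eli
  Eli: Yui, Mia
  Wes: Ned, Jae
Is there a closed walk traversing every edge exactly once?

Degrees: Ned:4, Sam:2, Jae:2, Uma:2, Mia:4, Fay:4, Yui:4, Eli:2, Wes:2
All degrees are even and the non-isolated vertices are connected — an Eulerian circuit exists.

Yes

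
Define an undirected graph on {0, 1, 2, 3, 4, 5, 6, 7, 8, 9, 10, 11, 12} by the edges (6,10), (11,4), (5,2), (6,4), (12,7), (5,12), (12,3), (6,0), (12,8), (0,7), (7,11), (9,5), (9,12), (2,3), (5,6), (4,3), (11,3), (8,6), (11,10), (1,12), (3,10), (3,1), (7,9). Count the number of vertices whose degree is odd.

4

Degrees: 0:2, 1:2, 2:2, 3:6, 4:3, 5:4, 6:5, 7:4, 8:2, 9:3, 10:3, 11:4, 12:6
Odd-degree vertices: 4, 6, 9, 10.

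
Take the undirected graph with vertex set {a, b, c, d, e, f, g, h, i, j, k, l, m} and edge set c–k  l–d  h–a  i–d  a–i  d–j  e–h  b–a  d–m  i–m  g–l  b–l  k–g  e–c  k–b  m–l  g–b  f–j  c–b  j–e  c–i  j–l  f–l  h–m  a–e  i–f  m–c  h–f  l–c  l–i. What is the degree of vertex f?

4

Neighbors of f: h, i, j, l.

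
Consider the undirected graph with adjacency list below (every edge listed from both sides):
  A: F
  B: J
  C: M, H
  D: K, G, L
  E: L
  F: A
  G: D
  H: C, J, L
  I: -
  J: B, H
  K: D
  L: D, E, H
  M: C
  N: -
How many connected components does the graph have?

Component: {I}
Component: {N}
Component: {A, F}
Component: {B, C, D, E, G, H, J, K, L, M}

4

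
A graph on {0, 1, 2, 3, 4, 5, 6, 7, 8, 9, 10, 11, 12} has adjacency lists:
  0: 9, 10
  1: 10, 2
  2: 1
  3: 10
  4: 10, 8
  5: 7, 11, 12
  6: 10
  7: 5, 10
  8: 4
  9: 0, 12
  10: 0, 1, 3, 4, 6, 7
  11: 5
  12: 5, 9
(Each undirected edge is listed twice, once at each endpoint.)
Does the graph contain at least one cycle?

The graph has 13 vertices, 13 edges, and 1 connected component.
One cycle is 0-10-7-5-12-9-0.

Yes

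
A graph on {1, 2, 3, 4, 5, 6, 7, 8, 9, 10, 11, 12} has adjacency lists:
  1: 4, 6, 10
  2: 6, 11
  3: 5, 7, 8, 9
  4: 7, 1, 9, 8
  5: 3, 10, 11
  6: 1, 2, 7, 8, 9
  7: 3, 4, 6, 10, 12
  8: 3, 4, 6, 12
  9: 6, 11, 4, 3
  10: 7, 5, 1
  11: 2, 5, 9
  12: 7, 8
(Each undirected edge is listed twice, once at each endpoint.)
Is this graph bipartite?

Partition the vertices as {3, 4, 6, 10, 11, 12} vs {1, 2, 5, 7, 8, 9}. Each listed edge has one endpoint in each part, so the graph is bipartite.

Yes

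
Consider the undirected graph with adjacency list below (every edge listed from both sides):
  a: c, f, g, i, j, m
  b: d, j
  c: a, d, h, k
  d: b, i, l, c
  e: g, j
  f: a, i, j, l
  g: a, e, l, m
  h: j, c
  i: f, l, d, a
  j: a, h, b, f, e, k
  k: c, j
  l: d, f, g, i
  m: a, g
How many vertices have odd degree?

Degrees: a:6, b:2, c:4, d:4, e:2, f:4, g:4, h:2, i:4, j:6, k:2, l:4, m:2
Odd-degree vertices: none.

0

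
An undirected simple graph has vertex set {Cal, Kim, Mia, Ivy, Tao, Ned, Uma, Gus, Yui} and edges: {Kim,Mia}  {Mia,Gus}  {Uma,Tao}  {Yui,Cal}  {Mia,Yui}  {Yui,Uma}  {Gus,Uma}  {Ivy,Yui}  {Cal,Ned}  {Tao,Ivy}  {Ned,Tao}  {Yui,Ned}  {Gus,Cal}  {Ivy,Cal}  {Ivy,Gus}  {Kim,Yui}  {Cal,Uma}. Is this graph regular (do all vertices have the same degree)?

Degrees: Cal:5, Kim:2, Mia:3, Ivy:4, Tao:3, Ned:3, Uma:4, Gus:4, Yui:6
Vertex Kim has degree 2 while Yui has degree 6, so the graph is not regular.

No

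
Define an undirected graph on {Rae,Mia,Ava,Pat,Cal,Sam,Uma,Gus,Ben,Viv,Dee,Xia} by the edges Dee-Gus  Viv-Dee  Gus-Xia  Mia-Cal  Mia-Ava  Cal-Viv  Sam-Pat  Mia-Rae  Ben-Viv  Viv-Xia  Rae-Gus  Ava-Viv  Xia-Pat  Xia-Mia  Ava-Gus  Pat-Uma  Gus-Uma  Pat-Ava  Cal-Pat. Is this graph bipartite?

Yes

Color {Mia, Pat, Gus, Viv} black and {Rae, Ava, Cal, Sam, Uma, Ben, Dee, Xia} white. No edge joins two same-colored vertices, so the graph is bipartite.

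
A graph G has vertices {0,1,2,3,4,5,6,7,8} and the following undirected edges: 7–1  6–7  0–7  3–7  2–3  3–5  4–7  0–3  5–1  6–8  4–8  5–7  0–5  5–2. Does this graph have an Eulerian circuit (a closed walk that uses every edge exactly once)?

No

Degrees: 0:3, 1:2, 2:2, 3:4, 4:2, 5:5, 6:2, 7:6, 8:2
Vertices with odd degree: 0, 5. An Eulerian circuit requires all degrees even.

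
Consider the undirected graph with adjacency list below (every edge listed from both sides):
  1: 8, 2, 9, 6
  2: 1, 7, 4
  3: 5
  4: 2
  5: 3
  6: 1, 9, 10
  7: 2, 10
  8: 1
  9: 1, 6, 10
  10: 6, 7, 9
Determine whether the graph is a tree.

No

|V| = 10, |E| = 11.
It splits into 2 components, so it cannot be a tree.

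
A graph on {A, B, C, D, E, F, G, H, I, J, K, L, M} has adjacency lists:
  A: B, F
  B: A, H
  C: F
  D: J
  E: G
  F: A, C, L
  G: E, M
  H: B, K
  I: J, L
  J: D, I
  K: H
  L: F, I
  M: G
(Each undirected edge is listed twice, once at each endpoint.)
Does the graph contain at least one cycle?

No

|V| = 13, |E| = 11, number of components = 2.
Since 11 = 13 - 2, the graph is a forest and contains no cycle.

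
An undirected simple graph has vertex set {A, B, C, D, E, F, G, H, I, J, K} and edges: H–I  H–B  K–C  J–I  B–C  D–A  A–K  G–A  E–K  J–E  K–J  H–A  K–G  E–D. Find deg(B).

Neighbors of B: C, H.

2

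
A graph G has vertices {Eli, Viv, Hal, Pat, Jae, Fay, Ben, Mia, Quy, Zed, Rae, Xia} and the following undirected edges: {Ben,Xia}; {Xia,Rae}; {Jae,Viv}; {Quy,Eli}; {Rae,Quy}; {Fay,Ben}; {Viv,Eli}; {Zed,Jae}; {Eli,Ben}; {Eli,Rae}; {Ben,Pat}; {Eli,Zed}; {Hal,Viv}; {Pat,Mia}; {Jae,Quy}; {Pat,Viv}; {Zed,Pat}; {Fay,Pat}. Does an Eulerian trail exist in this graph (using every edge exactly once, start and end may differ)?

Degrees: Eli:5, Viv:4, Hal:1, Pat:5, Jae:3, Fay:2, Ben:4, Mia:1, Quy:3, Zed:3, Rae:3, Xia:2
Odd-degree vertices: Eli, Hal, Pat, Jae, Mia, Quy, Zed, Rae (8 total).
With 8 odd-degree vertices (more than two), no single trail can use every edge.

No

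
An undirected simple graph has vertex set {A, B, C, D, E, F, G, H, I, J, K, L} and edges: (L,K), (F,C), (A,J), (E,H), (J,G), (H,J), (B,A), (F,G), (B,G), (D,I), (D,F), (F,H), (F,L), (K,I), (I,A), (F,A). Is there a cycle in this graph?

Yes

The graph has 12 vertices, 16 edges, and 1 connected component.
Since 16 > 12 - 1, a cycle must exist; for instance A-J-H-F-A.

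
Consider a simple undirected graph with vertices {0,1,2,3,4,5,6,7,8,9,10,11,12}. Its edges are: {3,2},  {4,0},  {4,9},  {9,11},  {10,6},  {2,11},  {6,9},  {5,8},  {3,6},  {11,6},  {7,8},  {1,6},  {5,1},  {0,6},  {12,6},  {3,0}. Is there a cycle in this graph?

Yes

|V| = 13, |E| = 16, number of components = 1.
Since 16 > 13 - 1, a cycle must exist; for instance 0-6-11-9-4-0.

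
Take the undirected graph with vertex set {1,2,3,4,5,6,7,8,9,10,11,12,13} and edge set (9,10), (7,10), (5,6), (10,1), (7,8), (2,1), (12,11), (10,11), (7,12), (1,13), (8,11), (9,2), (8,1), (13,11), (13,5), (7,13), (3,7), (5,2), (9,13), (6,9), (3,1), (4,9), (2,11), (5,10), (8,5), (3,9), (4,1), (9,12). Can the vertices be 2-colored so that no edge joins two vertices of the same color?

Yes

Partition the vertices as {2, 3, 4, 6, 8, 10, 12, 13} vs {1, 5, 7, 9, 11}. Each listed edge has one endpoint in each part, so the graph is bipartite.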